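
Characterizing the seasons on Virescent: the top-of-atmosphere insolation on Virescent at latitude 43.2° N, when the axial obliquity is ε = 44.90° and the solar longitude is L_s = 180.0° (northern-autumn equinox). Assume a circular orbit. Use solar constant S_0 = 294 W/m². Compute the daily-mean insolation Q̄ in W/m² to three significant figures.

Q̄ ≈ 68.2 W/m²

Solar declination: sin δ = sin ε · sin L_s = sin 44.90° × sin 180.0° = 0.00000, so δ = +0.000°.
cos h₀ = −tan(+43.2°) tan(+0.000°) = -0.0000, h₀ = 1.5708 rad.
Bracket: h₀ sin ϕ sin δ + cos ϕ cos δ sin h₀ = 1.5708×0.68455×0.00000 + 0.72897×1.00000×1.00000 = 0.000000 + 0.728970 = 0.728970.
Q̄ = (S_0/π) × [bracket] = (294/π) × 0.728970 = 68.22 W/m².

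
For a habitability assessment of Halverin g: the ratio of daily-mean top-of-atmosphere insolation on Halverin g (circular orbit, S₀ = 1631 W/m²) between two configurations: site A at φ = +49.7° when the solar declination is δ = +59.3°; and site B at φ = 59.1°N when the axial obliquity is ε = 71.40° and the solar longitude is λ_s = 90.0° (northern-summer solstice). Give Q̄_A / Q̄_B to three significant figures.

Q̄_A / Q̄_B ≈ 0.806

— Configuration A (φ=+49.7°):
cos H₀ = −tan(+49.7°) tan(+59.300°) = -1.9859 ≤ −1 ⇒ polar day, H₀ = π.
Bracket: H₀ sin φ sin δ + cos φ cos δ sin H₀ = 3.1416×0.76267×0.85985 + 0.64679×0.51054×0.00000 = 2.060204 + 0.000000 = 2.060204.
Q̄ = (S₀/π) × [bracket] = (1631/π) × 2.060204 = 1069.6 W/m².
— Configuration B (φ=+59.1°):
Solar declination: sin δ = sin ε · sin λ_s = sin 71.40° × sin 90.0° = 0.94777, so δ = +71.400°.
cos H₀ = −tan(+59.1°) tan(+71.400°) = -4.9649 ≤ −1 ⇒ polar day, H₀ = π.
Bracket: H₀ sin φ sin δ + cos φ cos δ sin H₀ = 3.1416×0.85806×0.94777 + 0.51354×0.31896×0.00000 = 2.554886 + 0.000000 = 2.554886.
Q̄ = (S₀/π) × [bracket] = (1631/π) × 2.554886 = 1326.4 W/m².
Ratio Q̄_A / Q̄_B = 1069.6 / 1326.4 = 0.8064.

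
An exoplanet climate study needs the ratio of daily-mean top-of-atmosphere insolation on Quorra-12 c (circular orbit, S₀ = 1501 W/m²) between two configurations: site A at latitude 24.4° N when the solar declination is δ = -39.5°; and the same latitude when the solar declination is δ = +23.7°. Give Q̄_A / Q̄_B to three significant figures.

— Configuration A (φ=+24.4°):
cos H₀ = −tan(+24.4°) tan(-39.500°) = 0.3739, H₀ = 1.1875 rad.
Bracket: H₀ sin φ sin δ + cos φ cos δ sin H₀ = 1.1875×0.41310×-0.63608 + 0.91068×0.77162×0.92745 = -0.312033 + 0.651718 = 0.339685.
Q̄ = (S₀/π) × [bracket] = (1501/π) × 0.339685 = 162.30 W/m².
— Configuration B (φ=+24.4°):
cos H₀ = −tan(+24.4°) tan(+23.700°) = -0.1991, H₀ = 1.7713 rad.
Bracket: H₀ sin φ sin δ + cos φ cos δ sin H₀ = 1.7713×0.41310×0.40195 + 0.91068×0.91566×0.97997 = 0.294116 + 0.817171 = 1.111287.
Q̄ = (S₀/π) × [bracket] = (1501/π) × 1.111287 = 530.95 W/m².
Ratio Q̄_A / Q̄_B = 162.30 / 530.95 = 0.3057.

Q̄_A / Q̄_B ≈ 0.306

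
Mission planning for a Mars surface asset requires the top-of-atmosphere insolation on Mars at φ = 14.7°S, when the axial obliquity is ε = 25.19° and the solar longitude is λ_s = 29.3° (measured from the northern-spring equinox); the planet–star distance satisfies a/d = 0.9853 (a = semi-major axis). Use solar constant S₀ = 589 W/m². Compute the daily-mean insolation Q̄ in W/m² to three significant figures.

Solar declination: sin δ = sin ε · sin λ_s = sin 25.19° × sin 29.3° = 0.20829, so δ = +12.022°.
cos H₀ = −tan(-14.7°) tan(+12.022°) = 0.0559, H₀ = 1.5149 rad.
Bracket: H₀ sin φ sin δ + cos φ cos δ sin H₀ = 1.5149×-0.25376×0.20829 + 0.96727×0.97807×0.99844 = -0.080071 + 0.944582 = 0.864511.
Inverse-square distance factor (a/d)² = 0.9853² = 0.970816.
Q̄ = (S₀/π) × 0.970816 × [bracket] = (589/π) × 0.970816 × 0.864511 = 157.4 W/m².

Q̄ ≈ 157 W/m²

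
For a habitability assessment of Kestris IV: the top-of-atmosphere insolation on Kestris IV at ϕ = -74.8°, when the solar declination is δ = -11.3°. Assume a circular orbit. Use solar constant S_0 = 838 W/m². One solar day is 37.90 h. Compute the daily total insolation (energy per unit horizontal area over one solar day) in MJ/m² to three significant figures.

cos h₀ = −tan(-74.8°) tan(-11.300°) = -0.7355, h₀ = 2.3971 rad.
Bracket: h₀ sin ϕ sin δ + cos ϕ cos δ sin h₀ = 2.3971×-0.96502×-0.19595 + 0.26219×0.98061×0.67757 = 0.453281 + 0.174207 = 0.627488.
Q̄ = (S_0/π) × [bracket] = (838/π) × 0.627488 = 167.38 W/m².
Daily total = Q̄ × 37.90 h × 3600 s/h = 167.38 × 37.90 × 3600 / 10⁶ = 22.84 MJ/m².

22.8 MJ/m²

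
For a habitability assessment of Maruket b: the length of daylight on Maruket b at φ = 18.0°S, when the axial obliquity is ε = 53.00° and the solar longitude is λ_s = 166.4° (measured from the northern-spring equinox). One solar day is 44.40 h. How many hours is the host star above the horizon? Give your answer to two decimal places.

Solar declination: sin δ = sin ε · sin λ_s = sin 53.00° × sin 166.4° = 0.18779, so δ = +10.824°.
cos H₀ = −tan φ · tan δ = −tan(-18.0°) × tan(+10.824°) = 0.0621, so H₀ = 1.5086 rad = 86.44°.
Daylight = 2H₀/(2π) × 44.40 h = (1.5086/π) × 44.40 = 21.32 h.

21.32 h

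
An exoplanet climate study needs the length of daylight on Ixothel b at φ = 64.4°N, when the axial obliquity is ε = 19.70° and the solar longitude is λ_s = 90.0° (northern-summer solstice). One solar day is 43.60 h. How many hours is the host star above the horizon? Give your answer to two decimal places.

33.51 h

Solar declination: sin δ = sin ε · sin λ_s = sin 19.70° × sin 90.0° = 0.33710, so δ = +19.700°.
cos H₀ = −tan φ · tan δ = −tan(+64.4°) × tan(+19.700°) = -0.7473, so H₀ = 2.4148 rad = 138.36°.
Daylight = 2H₀/(2π) × 43.60 h = (2.4148/π) × 43.60 = 33.51 h.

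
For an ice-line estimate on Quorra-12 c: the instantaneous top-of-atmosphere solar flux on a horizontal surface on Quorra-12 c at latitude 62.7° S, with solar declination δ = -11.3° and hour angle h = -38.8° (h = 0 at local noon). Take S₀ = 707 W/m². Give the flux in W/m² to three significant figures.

cos θ_z = sin φ sin δ + cos φ cos δ cos h = 0.174121 + 0.350514 = 0.524635.
Flux = S₀ · cos θ_z = 707 × 0.524635 = 370.9 W/m².

371 W/m²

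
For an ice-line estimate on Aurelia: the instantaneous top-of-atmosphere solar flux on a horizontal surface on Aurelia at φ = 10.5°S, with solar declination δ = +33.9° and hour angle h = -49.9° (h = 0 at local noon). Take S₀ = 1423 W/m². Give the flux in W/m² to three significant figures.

603 W/m²

cos θ_z = sin φ sin δ + cos φ cos δ cos h = -0.101641 + 0.525678 = 0.424037.
Flux = S₀ · cos θ_z = 1423 × 0.424037 = 603.4 W/m².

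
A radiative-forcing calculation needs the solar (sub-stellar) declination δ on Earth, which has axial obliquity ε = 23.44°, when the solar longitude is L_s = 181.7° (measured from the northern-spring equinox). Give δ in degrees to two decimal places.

δ = -0.68°

sin δ = sin ε · sin L_s = sin 23.44° × sin 181.7° = -0.011801.
δ = arcsin(-0.011801) = -0.68°.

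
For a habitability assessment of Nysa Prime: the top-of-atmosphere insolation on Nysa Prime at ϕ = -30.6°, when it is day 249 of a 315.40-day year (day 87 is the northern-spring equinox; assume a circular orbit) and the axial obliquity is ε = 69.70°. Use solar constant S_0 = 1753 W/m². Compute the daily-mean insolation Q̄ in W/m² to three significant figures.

Solar longitude: L_s = 360° × (249 − 87)/315.40 = 184.908°.
sin δ = sin 69.70° × sin 184.908° = -0.08024, so δ = -4.603°.
cos h₀ = −tan(-30.6°) tan(-4.603°) = -0.0476, h₀ = 1.6184 rad.
Bracket: h₀ sin ϕ sin δ + cos ϕ cos δ sin h₀ = 1.6184×-0.50904×-0.08024 + 0.86074×0.99678×0.99887 = 0.066104 + 0.856999 = 0.923103.
Q̄ = (S_0/π) × [bracket] = (1753/π) × 0.923103 = 515.1 W/m².

Q̄ ≈ 515 W/m²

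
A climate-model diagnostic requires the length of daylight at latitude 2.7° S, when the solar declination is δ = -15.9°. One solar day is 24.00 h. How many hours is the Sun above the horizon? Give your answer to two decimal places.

12.10 h

cos H₀ = −tan φ · tan δ = −tan(-2.7°) × tan(-15.900°) = -0.0134, so H₀ = 1.5842 rad = 90.77°.
Daylight = 2H₀/(2π) × 24.00 h = (1.5842/π) × 24.00 = 12.10 h.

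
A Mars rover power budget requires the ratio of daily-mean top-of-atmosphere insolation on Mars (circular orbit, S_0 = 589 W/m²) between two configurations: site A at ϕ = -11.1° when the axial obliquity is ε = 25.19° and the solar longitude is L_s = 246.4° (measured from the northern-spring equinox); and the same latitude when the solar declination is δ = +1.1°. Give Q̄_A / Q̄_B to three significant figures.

Q̄_A / Q̄_B ≈ 1.05

— Configuration A (ϕ=-11.1°):
Solar declination: sin δ = sin ε · sin L_s = sin 25.19° × sin 246.4° = -0.39002, so δ = -22.956°.
cos h₀ = −tan(-11.1°) tan(-22.956°) = -0.0831, h₀ = 1.6540 rad.
Bracket: h₀ sin ϕ sin δ + cos ϕ cos δ sin h₀ = 1.6540×-0.19252×-0.39002 + 0.98129×0.92080×0.99654 = 0.124193 + 0.900445 = 1.024638.
Q̄ = (S_0/π) × [bracket] = (589/π) × 1.024638 = 192.10 W/m².
— Configuration B (ϕ=-11.1°):
cos h₀ = −tan(-11.1°) tan(+1.100°) = 0.0038, h₀ = 1.5670 rad.
Bracket: h₀ sin ϕ sin δ + cos ϕ cos δ sin h₀ = 1.5670×-0.19252×0.01920 + 0.98129×0.99982×0.99999 = -0.005792 + 0.981104 = 0.975312.
Q̄ = (S_0/π) × [bracket] = (589/π) × 0.975312 = 182.86 W/m².
Ratio Q̄_A / Q̄_B = 192.10 / 182.86 = 1.051.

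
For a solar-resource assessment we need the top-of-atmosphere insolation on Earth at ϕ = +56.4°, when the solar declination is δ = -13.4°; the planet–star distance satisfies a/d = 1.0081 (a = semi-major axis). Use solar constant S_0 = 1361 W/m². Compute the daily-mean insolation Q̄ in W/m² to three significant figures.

Q̄ ≈ 119 W/m²

cos h₀ = −tan(+56.4°) tan(-13.400°) = 0.3586, h₀ = 1.2041 rad.
Bracket: h₀ sin ϕ sin δ + cos ϕ cos δ sin h₀ = 1.2041×0.83292×-0.23175 + 0.55339×0.97278×0.93350 = -0.232426 + 0.502528 = 0.270102.
Inverse-square distance factor (a/d)² = 1.0081² = 1.016266.
Q̄ = (S_0/π) × 1.016266 × [bracket] = (1361/π) × 1.016266 × 0.270102 = 118.9 W/m².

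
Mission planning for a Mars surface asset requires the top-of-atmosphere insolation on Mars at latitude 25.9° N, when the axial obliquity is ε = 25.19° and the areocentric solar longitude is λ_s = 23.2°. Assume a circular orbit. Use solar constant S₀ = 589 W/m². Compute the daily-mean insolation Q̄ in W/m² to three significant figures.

Q̄ ≈ 188 W/m²

sin δ = sin 25.19° × sin 23.2° = 0.16767, so δ = +9.652°.
cos H₀ = −tan(+25.9°) tan(+9.652°) = -0.0826, H₀ = 1.6535 rad.
Bracket: H₀ sin φ sin δ + cos φ cos δ sin H₀ = 1.6535×0.43680×0.16767 + 0.89956×0.98584×0.99658 = 0.121099 + 0.883789 = 1.004888.
Q̄ = (S₀/π) × [bracket] = (589/π) × 1.004888 = 188.4 W/m².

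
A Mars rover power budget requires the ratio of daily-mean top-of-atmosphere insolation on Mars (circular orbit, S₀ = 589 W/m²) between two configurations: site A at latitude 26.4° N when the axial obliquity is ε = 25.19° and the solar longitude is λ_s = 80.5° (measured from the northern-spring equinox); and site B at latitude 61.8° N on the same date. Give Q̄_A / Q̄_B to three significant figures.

— Configuration A (φ=+26.4°):
Solar declination: sin δ = sin ε · sin λ_s = sin 25.19° × sin 80.5° = 0.41978, so δ = +24.821°.
cos H₀ = −tan(+26.4°) tan(+24.821°) = -0.2296, H₀ = 1.8025 rad.
Bracket: H₀ sin φ sin δ + cos φ cos δ sin H₀ = 1.8025×0.44464×0.41978 + 0.89571×0.90762×0.97329 = 0.336438 + 0.791250 = 1.127688.
Q̄ = (S₀/π) × [bracket] = (589/π) × 1.127688 = 211.42 W/m².
— Configuration B (φ=+61.8°):
cos H₀ = −tan(+61.8°) tan(+24.821°) = -0.8626, H₀ = 2.6111 rad.
Bracket: H₀ sin φ sin δ + cos φ cos δ sin H₀ = 2.6111×0.88130×0.41978 + 0.47255×0.90762×0.50593 = 0.965982 + 0.216991 = 1.182973.
Q̄ = (S₀/π) × [bracket] = (589/π) × 1.182973 = 221.79 W/m².
Ratio Q̄_A / Q̄_B = 211.42 / 221.79 = 0.9532.

Q̄_A / Q̄_B ≈ 0.953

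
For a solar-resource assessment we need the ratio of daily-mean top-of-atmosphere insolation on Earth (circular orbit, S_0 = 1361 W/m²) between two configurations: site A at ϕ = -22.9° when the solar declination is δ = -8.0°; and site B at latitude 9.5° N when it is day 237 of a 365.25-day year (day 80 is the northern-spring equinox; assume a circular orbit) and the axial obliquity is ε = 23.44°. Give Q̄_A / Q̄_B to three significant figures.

Q̄_A / Q̄_B ≈ 0.983

— Configuration A (ϕ=-22.9°):
cos h₀ = −tan(-22.9°) tan(-8.000°) = -0.0594, h₀ = 1.6302 rad.
Bracket: h₀ sin ϕ sin δ + cos ϕ cos δ sin h₀ = 1.6302×-0.38912×-0.13917 + 0.92119×0.99027×0.99824 = 0.088282 + 0.910621 = 0.998903.
Q̄ = (S_0/π) × [bracket] = (1361/π) × 0.998903 = 432.74 W/m².
— Configuration B (ϕ=+9.5°):
Solar longitude: L_s = 360° × (237 − 80)/365.25 = 154.743°.
sin δ = sin 23.44° × sin 154.743° = 0.16973, so δ = +9.772°.
cos h₀ = −tan(+9.5°) tan(+9.772°) = -0.0288, h₀ = 1.5996 rad.
Bracket: h₀ sin ϕ sin δ + cos ϕ cos δ sin h₀ = 1.5996×0.16505×0.16973 + 0.98629×0.98549×0.99958 = 0.044811 + 0.971571 = 1.016382.
Q̄ = (S_0/π) × [bracket] = (1361/π) × 1.016382 = 440.32 W/m².
Ratio Q̄_A / Q̄_B = 432.74 / 440.32 = 0.9828.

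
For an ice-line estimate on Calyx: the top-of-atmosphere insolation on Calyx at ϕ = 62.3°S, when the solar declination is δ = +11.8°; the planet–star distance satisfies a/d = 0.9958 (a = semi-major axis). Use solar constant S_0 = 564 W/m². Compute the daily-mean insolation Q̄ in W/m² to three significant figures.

cos h₀ = −tan(-62.3°) tan(+11.800°) = 0.3979, h₀ = 1.1616 rad.
Bracket: h₀ sin ϕ sin δ + cos ϕ cos δ sin h₀ = 1.1616×-0.88539×0.20450 + 0.46484×0.97887×0.91742 = -0.210322 + 0.417443 = 0.207121.
Inverse-square distance factor (a/d)² = 0.9958² = 0.991618.
Q̄ = (S_0/π) × 0.991618 × [bracket] = (564/π) × 0.991618 × 0.207121 = 36.87 W/m².

Q̄ ≈ 36.9 W/m²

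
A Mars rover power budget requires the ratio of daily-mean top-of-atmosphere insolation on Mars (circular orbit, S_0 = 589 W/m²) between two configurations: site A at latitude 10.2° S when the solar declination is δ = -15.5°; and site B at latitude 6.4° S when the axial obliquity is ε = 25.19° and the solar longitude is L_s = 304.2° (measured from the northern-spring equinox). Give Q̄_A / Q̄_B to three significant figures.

Q̄_A / Q̄_B ≈ 1.03

— Configuration A (ϕ=-10.2°):
cos h₀ = −tan(-10.2°) tan(-15.500°) = -0.0499, h₀ = 1.6207 rad.
Bracket: h₀ sin ϕ sin δ + cos ϕ cos δ sin h₀ = 1.6207×-0.17708×-0.26724 + 0.98420×0.96363×0.99875 = 0.076696 + 0.947219 = 1.023915.
Q̄ = (S_0/π) × [bracket] = (589/π) × 1.023915 = 191.97 W/m².
— Configuration B (ϕ=-6.4°):
Solar declination: sin δ = sin ε · sin L_s = sin 25.19° × sin 304.2° = -0.35202, so δ = -20.611°.
cos h₀ = −tan(-6.4°) tan(-20.611°) = -0.0422, h₀ = 1.6130 rad.
Bracket: h₀ sin ϕ sin δ + cos ϕ cos δ sin h₀ = 1.6130×-0.11147×-0.35202 + 0.99377×0.93599×0.99911 = 0.063294 + 0.929331 = 0.992625.
Q̄ = (S_0/π) × [bracket] = (589/π) × 0.992625 = 186.10 W/m².
Ratio Q̄_A / Q̄_B = 191.97 / 186.10 = 1.032.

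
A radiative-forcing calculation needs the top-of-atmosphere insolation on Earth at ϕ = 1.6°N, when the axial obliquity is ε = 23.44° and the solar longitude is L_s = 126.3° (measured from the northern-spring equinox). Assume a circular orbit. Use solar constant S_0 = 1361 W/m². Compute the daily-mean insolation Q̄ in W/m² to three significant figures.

Solar declination: sin δ = sin ε · sin L_s = sin 23.44° × sin 126.3° = 0.32059, so δ = +18.699°.
cos h₀ = −tan(+1.6°) tan(+18.699°) = -0.0095, h₀ = 1.5803 rad.
Bracket: h₀ sin ϕ sin δ + cos ϕ cos δ sin h₀ = 1.5803×0.02792×0.32059 + 0.99961×0.94722×0.99996 = 0.014145 + 0.946813 = 0.960958.
Q̄ = (S_0/π) × [bracket] = (1361/π) × 0.960958 = 416.3 W/m².

Q̄ ≈ 416 W/m²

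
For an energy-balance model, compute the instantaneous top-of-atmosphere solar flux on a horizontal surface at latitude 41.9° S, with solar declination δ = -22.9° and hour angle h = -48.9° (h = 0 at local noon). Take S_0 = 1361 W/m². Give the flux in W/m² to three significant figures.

967 W/m²

cos θ_z = sin ϕ sin δ + cos ϕ cos δ cos h = 0.259870 + 0.450729 = 0.710599.
Flux = S_0 · cos θ_z = 1361 × 0.710599 = 967.1 W/m².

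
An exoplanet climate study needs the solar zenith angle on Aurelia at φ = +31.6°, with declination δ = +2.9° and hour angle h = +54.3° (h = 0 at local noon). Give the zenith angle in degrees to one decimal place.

θ_z = 58.5°

cos θ_z = sin φ sin δ + cos φ cos δ cos h = 0.026510 + 0.496381 = 0.522891.
θ_z = arccos(0.522891) = 58.5°.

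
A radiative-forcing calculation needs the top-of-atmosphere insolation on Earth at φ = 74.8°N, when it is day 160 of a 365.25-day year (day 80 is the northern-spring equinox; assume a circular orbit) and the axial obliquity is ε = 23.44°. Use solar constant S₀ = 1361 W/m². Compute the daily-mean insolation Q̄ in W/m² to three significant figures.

Q̄ ≈ 513 W/m²

Solar longitude: λ_s = 360° × (160 − 80)/365.25 = 78.850°.
sin δ = sin 23.44° × sin 78.850° = 0.39028, so δ = +22.972°.
cos H₀ = −tan(+74.8°) tan(+22.972°) = -1.5602 ≤ −1 ⇒ polar day, H₀ = π.
Bracket: H₀ sin φ sin δ + cos φ cos δ sin H₀ = 3.1416×0.96502×0.39028 + 0.26219×0.92070×0.00000 = 1.183215 + 0.000000 = 1.183215.
Q̄ = (S₀/π) × [bracket] = (1361/π) × 1.183215 = 512.6 W/m².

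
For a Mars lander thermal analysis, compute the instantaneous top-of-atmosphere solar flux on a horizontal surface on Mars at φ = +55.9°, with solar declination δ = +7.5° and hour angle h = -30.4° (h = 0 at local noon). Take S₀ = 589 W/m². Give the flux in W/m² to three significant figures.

346 W/m²

cos θ_z = sin φ sin δ + cos φ cos δ cos h = 0.108084 + 0.479422 = 0.587506.
Flux = S₀ · cos θ_z = 589 × 0.587506 = 346.0 W/m².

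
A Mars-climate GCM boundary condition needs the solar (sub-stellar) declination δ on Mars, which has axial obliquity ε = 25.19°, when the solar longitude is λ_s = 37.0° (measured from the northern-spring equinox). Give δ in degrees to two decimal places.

δ = +14.84°

sin δ = sin ε · sin λ_s = sin 25.19° × sin 37.0° = 0.256145.
δ = arcsin(0.256145) = +14.84°.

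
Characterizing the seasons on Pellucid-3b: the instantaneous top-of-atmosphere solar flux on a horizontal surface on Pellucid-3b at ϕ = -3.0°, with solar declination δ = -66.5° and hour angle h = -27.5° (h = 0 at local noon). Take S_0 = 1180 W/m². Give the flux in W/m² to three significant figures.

cos θ_z = sin ϕ sin δ + cos ϕ cos δ cos h = 0.047995 + 0.353210 = 0.401205.
Flux = S_0 · cos θ_z = 1180 × 0.401205 = 473.4 W/m².

473 W/m²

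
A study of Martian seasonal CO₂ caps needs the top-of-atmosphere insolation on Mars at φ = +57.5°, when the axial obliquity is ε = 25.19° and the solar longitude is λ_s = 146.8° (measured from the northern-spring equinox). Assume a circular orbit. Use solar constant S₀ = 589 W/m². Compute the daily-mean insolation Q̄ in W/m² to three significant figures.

Q̄ ≈ 163 W/m²

Solar declination: sin δ = sin ε · sin λ_s = sin 25.19° × sin 146.8° = 0.23305, so δ = +13.477°.
cos H₀ = −tan(+57.5°) tan(+13.477°) = -0.3762, H₀ = 1.9565 rad.
Bracket: H₀ sin φ sin δ + cos φ cos δ sin H₀ = 1.9565×0.84339×0.23305 + 0.53730×0.97246×0.92655 = 0.384554 + 0.484125 = 0.868679.
Q̄ = (S₀/π) × [bracket] = (589/π) × 0.868679 = 162.9 W/m².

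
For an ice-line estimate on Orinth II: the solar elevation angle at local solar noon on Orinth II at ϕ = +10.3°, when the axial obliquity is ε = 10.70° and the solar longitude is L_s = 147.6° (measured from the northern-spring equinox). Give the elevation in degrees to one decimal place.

Solar declination: sin δ = sin ε · sin L_s = sin 10.70° × sin 147.6° = 0.09949, so δ = +5.710°.
At local noon the hour angle is zero, so the zenith angle equals |ϕ − δ| = |+10.3° − (+5.710°)| = 4.590°.
Elevation = 90° − 4.590° = 85.4°.

85.4°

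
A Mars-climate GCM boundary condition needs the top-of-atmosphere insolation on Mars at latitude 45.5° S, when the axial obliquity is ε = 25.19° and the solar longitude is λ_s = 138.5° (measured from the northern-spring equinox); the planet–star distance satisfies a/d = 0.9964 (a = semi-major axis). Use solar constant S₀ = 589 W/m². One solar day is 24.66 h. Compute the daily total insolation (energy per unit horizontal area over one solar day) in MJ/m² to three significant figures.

6.39 MJ/m²

Solar declination: sin δ = sin ε · sin λ_s = sin 25.19° × sin 138.5° = 0.28203, so δ = +16.381°.
cos H₀ = −tan(-45.5°) tan(+16.381°) = 0.2991, H₀ = 1.2670 rad.
Bracket: H₀ sin φ sin δ + cos φ cos δ sin H₀ = 1.2670×-0.71325×0.28203 + 0.70091×0.95941×0.95421 = -0.254867 + 0.641668 = 0.386801.
Inverse-square distance factor (a/d)² = 0.9964² = 0.992813.
Q̄ = (S₀/π) × 0.992813 × [bracket] = (589/π) × 0.992813 × 0.386801 = 71.998 W/m².
Daily total = Q̄ × 24.66 h × 3600 s/h = 71.998 × 24.66 × 3600 / 10⁶ = 6.392 MJ/m².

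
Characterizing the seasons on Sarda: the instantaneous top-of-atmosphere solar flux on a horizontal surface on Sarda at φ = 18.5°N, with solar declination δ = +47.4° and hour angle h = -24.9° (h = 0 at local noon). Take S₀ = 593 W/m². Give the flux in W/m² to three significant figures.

484 W/m²

cos θ_z = sin φ sin δ + cos φ cos δ cos h = 0.233567 + 0.582229 = 0.815796.
Flux = S₀ · cos θ_z = 593 × 0.815796 = 483.8 W/m².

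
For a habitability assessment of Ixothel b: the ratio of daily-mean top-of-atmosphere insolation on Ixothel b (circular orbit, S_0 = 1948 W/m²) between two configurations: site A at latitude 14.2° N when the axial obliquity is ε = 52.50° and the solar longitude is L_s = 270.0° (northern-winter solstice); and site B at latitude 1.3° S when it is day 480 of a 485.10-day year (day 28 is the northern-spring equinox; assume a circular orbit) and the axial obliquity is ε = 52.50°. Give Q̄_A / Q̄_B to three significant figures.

— Configuration A (ϕ=+14.2°):
Solar declination: sin δ = sin ε · sin L_s = sin 52.50° × sin 270.0° = -0.79335, so δ = -52.500°.
cos h₀ = −tan(+14.2°) tan(-52.500°) = 0.3298, h₀ = 1.2347 rad.
Bracket: h₀ sin ϕ sin δ + cos ϕ cos δ sin h₀ = 1.2347×0.24531×-0.79335 + 0.96945×0.60876×0.94406 = -0.240293 + 0.557149 = 0.316856.
Q̄ = (S_0/π) × [bracket] = (1948/π) × 0.316856 = 196.47 W/m².
— Configuration B (ϕ=-1.3°):
Solar longitude: L_s = 360° × (480 − 28)/485.10 = 335.436°.
sin δ = sin 52.50° × sin 335.436° = -0.32980, so δ = -19.257°.
cos h₀ = −tan(-1.3°) tan(-19.257°) = -0.0079, h₀ = 1.5787 rad.
Bracket: h₀ sin ϕ sin δ + cos ϕ cos δ sin h₀ = 1.5787×-0.02269×-0.32980 + 0.99974×0.94405×0.99997 = 0.011814 + 0.943776 = 0.955590.
Q̄ = (S_0/π) × [bracket] = (1948/π) × 0.955590 = 592.53 W/m².
Ratio Q̄_A / Q̄_B = 196.47 / 592.53 = 0.3316.

Q̄_A / Q̄_B ≈ 0.332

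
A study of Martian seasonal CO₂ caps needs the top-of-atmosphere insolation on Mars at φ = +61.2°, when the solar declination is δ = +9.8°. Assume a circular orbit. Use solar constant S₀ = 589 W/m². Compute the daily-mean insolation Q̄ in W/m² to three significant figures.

Q̄ ≈ 137 W/m²

cos H₀ = −tan(+61.2°) tan(+9.800°) = -0.3142, H₀ = 1.8904 rad.
Bracket: H₀ sin φ sin δ + cos φ cos δ sin H₀ = 1.8904×0.87631×0.17021 + 0.48175×0.98541×0.94936 = 0.281966 + 0.450681 = 0.732647.
Q̄ = (S₀/π) × [bracket] = (589/π) × 0.732647 = 137.4 W/m².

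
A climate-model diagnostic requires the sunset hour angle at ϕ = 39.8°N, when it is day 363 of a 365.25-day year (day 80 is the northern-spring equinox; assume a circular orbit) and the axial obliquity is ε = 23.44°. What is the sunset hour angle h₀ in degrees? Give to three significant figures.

h₀ = 69.1°

Solar longitude: L_s = 360° × (363 − 80)/365.25 = 278.932°.
sin δ = sin 23.44° × sin 278.932° = -0.39296, so δ = -23.139°.
cos h₀ = −tan ϕ · tan δ = −tan(+39.8°) × tan(-23.139°) = 0.3560, so h₀ = 1.2068 rad = 69.14°.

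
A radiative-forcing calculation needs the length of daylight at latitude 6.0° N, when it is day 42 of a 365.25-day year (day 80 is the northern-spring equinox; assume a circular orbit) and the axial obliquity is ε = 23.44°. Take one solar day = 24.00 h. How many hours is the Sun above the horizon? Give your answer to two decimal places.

Solar longitude: L_s = 360° × (42 − 80)/365.25 = -37.454°, i.e. -37.454° + 360° = 322.546°.
sin δ = sin 23.44° × sin 322.546° = -0.24190, so δ = -13.999°.
cos h₀ = −tan ϕ · tan δ = −tan(+6.0°) × tan(-13.999°) = 0.0262, so h₀ = 1.5446 rad = 88.50°.
Daylight = 2h₀/(2π) × 24.00 h = (1.5446/π) × 24.00 = 11.80 h.

11.80 h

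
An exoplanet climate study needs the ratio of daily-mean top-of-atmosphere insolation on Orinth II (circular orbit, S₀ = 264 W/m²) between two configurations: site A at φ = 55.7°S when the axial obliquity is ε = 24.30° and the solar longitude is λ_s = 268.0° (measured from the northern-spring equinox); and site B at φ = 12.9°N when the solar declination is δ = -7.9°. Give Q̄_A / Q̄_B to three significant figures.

Q̄_A / Q̄_B ≈ 1.27

— Configuration A (φ=-55.7°):
Solar declination: sin δ = sin ε · sin λ_s = sin 24.30° × sin 268.0° = -0.41126, so δ = -24.284°.
cos H₀ = −tan(-55.7°) tan(-24.284°) = -0.6614, H₀ = 2.2935 rad.
Bracket: H₀ sin φ sin δ + cos φ cos δ sin H₀ = 2.2935×-0.82610×-0.41126 + 0.56353×0.91152×0.75002 = 0.779198 + 0.385262 = 1.164460.
Q̄ = (S₀/π) × [bracket] = (264/π) × 1.164460 = 97.854 W/m².
— Configuration B (φ=+12.9°):
cos H₀ = −tan(+12.9°) tan(-7.900°) = 0.0318, H₀ = 1.5390 rad.
Bracket: H₀ sin φ sin δ + cos φ cos δ sin H₀ = 1.5390×0.22325×-0.13744 + 0.97476×0.99051×0.99949 = -0.047222 + 0.965017 = 0.917795.
Q̄ = (S₀/π) × [bracket] = (264/π) × 0.917795 = 77.126 W/m².
Ratio Q̄_A / Q̄_B = 97.854 / 77.126 = 1.269.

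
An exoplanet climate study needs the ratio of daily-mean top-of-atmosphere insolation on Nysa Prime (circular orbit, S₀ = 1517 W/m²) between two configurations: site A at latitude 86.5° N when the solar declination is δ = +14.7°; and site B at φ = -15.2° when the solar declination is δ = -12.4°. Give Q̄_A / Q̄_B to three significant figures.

Q̄_A / Q̄_B ≈ 0.771

— Configuration A (φ=+86.5°):
cos H₀ = −tan(+86.5°) tan(+14.700°) = -4.2893 ≤ −1 ⇒ polar day, H₀ = π.
Bracket: H₀ sin φ sin δ + cos φ cos δ sin H₀ = 3.1416×0.99813×0.25376 + 0.06105×0.96727×0.00000 = 0.795722 + 0.000000 = 0.795722.
Q̄ = (S₀/π) × [bracket] = (1517/π) × 0.795722 = 384.24 W/m².
— Configuration B (φ=-15.2°):
cos H₀ = −tan(-15.2°) tan(-12.400°) = -0.0597, H₀ = 1.6306 rad.
Bracket: H₀ sin φ sin δ + cos φ cos δ sin H₀ = 1.6306×-0.26219×-0.21474 + 0.96502×0.97667×0.99821 = 0.091807 + 0.940819 = 1.032626.
Q̄ = (S₀/π) × [bracket] = (1517/π) × 1.032626 = 498.63 W/m².
Ratio Q̄_A / Q̄_B = 384.24 / 498.63 = 0.7706.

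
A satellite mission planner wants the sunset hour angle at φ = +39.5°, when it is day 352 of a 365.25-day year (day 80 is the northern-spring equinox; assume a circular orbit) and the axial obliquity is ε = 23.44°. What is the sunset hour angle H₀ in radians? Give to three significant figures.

H₀ = 1.21 rad

Solar longitude: λ_s = 360° × (352 − 80)/365.25 = 268.090°.
sin δ = sin 23.44° × sin 268.090° = -0.39757, so δ = -23.426°.
cos H₀ = −tan φ · tan δ = −tan(+39.5°) × tan(-23.426°) = 0.3572, so H₀ = 1.2056 rad = 69.07°.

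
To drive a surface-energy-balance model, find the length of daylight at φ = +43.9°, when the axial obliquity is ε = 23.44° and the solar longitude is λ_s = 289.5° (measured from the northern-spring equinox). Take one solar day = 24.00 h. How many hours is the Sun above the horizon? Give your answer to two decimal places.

Solar declination: sin δ = sin ε · sin λ_s = sin 23.44° × sin 289.5° = -0.37497, so δ = -22.023°.
cos H₀ = −tan φ · tan δ = −tan(+43.9°) × tan(-22.023°) = 0.3892, so H₀ = 1.1710 rad = 67.09°.
Daylight = 2H₀/(2π) × 24.00 h = (1.1710/π) × 24.00 = 8.95 h.

8.95 h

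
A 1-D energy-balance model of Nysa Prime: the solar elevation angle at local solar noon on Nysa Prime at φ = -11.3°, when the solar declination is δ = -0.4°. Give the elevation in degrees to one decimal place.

79.1°

At local noon the hour angle is zero, so the zenith angle equals |φ − δ| = |-11.3° − (-0.400°)| = 10.900°.
Elevation = 90° − 10.900° = 79.1°.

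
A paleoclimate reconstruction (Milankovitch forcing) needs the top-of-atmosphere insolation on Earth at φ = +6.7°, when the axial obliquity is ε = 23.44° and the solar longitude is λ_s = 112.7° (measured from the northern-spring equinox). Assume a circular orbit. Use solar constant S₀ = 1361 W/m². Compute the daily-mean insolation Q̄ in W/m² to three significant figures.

Q̄ ≈ 430 W/m²

Solar declination: sin δ = sin ε · sin λ_s = sin 23.44° × sin 112.7° = 0.36698, so δ = +21.529°.
cos H₀ = −tan(+6.7°) tan(+21.529°) = -0.0463, H₀ = 1.6172 rad.
Bracket: H₀ sin φ sin δ + cos φ cos δ sin H₀ = 1.6172×0.11667×0.36698 + 0.99317×0.93023×0.99893 = 0.069241 + 0.922888 = 0.992129.
Q̄ = (S₀/π) × [bracket] = (1361/π) × 0.992129 = 429.8 W/m².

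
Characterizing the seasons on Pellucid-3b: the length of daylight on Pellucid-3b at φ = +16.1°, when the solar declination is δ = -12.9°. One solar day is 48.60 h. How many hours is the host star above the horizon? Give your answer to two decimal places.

cos H₀ = −tan φ · tan δ = −tan(+16.1°) × tan(-12.900°) = 0.0661, so H₀ = 1.5046 rad = 86.21°.
Daylight = 2H₀/(2π) × 48.60 h = (1.5046/π) × 48.60 = 23.28 h.

23.28 h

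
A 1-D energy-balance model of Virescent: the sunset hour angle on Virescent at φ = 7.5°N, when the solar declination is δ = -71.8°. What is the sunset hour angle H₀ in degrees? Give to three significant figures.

cos H₀ = −tan φ · tan δ = −tan(+7.5°) × tan(-71.800°) = 0.4004, so H₀ = 1.1588 rad = 66.40°.

H₀ = 66.4°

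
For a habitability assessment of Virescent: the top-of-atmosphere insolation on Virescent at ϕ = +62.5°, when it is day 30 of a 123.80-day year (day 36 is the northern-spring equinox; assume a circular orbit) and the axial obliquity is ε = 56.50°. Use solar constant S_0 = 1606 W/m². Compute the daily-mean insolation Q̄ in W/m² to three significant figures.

Solar longitude: L_s = 360° × (30 − 36)/123.80 = -17.447°, i.e. -17.447° + 360° = 342.553°.
sin δ = sin 56.50° × sin 342.553° = -0.25003, so δ = -14.479°.
cos h₀ = −tan(+62.5°) tan(-14.479°) = 0.4960, h₀ = 1.0518 rad.
Bracket: h₀ sin ϕ sin δ + cos ϕ cos δ sin h₀ = 1.0518×0.88701×-0.25003 + 0.46175×0.96824×0.86829 = -0.233267 + 0.388199 = 0.154932.
Q̄ = (S_0/π) × [bracket] = (1606/π) × 0.154932 = 79.20 W/m².

Q̄ ≈ 79.2 W/m²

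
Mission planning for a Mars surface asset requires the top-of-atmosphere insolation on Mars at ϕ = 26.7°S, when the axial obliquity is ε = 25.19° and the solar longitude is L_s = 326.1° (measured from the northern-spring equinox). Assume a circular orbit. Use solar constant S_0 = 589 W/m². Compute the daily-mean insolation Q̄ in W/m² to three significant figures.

Q̄ ≈ 195 W/m²

Solar declination: sin δ = sin ε · sin L_s = sin 25.19° × sin 326.1° = -0.23739, so δ = -13.732°.
cos h₀ = −tan(-26.7°) tan(-13.732°) = -0.1229, h₀ = 1.6940 rad.
Bracket: h₀ sin ϕ sin δ + cos ϕ cos δ sin h₀ = 1.6940×-0.44932×-0.23739 + 0.89337×0.97141×0.99242 = 0.180689 + 0.861250 = 1.041939.
Q̄ = (S_0/π) × [bracket] = (589/π) × 1.041939 = 195.3 W/m².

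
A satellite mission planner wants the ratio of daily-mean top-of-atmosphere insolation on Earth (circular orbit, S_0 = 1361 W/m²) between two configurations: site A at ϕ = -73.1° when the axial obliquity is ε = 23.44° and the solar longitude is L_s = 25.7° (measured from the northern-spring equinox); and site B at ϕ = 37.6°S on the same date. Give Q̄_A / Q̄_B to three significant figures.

— Configuration A (ϕ=-73.1°):
Solar declination: sin δ = sin ε · sin L_s = sin 23.44° × sin 25.7° = 0.17250, so δ = +9.933°.
cos h₀ = −tan(-73.1°) tan(+9.933°) = 0.5764, h₀ = 0.9565 rad.
Bracket: h₀ sin ϕ sin δ + cos ϕ cos δ sin h₀ = 0.9565×-0.95681×0.17250 + 0.29070×0.98501×0.81715 = -0.157870 + 0.233985 = 0.076115.
Q̄ = (S_0/π) × [bracket] = (1361/π) × 0.076115 = 32.975 W/m².
— Configuration B (ϕ=-37.6°):
cos h₀ = −tan(-37.6°) tan(+9.933°) = 0.1349, h₀ = 1.4355 rad.
Bracket: h₀ sin ϕ sin δ + cos ϕ cos δ sin h₀ = 1.4355×-0.61015×0.17250 + 0.79229×0.98501×0.99086 = -0.151088 + 0.773281 = 0.622193.
Q̄ = (S_0/π) × [bracket] = (1361/π) × 0.622193 = 269.55 W/m².
Ratio Q̄_A / Q̄_B = 32.975 / 269.55 = 0.1223.

Q̄_A / Q̄_B ≈ 0.122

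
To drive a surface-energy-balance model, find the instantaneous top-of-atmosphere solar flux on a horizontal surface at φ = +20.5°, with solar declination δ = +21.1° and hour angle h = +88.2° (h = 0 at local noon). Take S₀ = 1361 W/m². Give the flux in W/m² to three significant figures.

209 W/m²

cos θ_z = sin φ sin δ + cos φ cos δ cos h = 0.126074 + 0.027449 = 0.153523.
Flux = S₀ · cos θ_z = 1361 × 0.153523 = 208.9 W/m².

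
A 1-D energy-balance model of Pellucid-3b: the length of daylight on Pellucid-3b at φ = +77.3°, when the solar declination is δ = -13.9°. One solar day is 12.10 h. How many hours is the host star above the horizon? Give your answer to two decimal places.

0.00 h

cos H₀ = −tan φ · tan δ = 1.0981 ≥ 1, so the host star never rises (polar night) and H₀ = 0.
Daylight = 2H₀/(2π) × 12.10 h = (0.0000/π) × 12.10 = 0.00 h.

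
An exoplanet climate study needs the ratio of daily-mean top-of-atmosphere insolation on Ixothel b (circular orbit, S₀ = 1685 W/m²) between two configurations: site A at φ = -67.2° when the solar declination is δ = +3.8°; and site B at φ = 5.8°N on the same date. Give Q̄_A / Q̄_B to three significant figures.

Q̄_A / Q̄_B ≈ 0.295

— Configuration A (φ=-67.2°):
cos H₀ = −tan(-67.2°) tan(+3.800°) = 0.1580, H₀ = 1.4121 rad.
Bracket: H₀ sin φ sin δ + cos φ cos δ sin H₀ = 1.4121×-0.92186×0.06627 + 0.38752×0.99780×0.98744 = -0.086268 + 0.381811 = 0.295543.
Q̄ = (S₀/π) × [bracket] = (1685/π) × 0.295543 = 158.52 W/m².
— Configuration B (φ=+5.8°):
cos H₀ = −tan(+5.8°) tan(+3.800°) = -0.0067, H₀ = 1.5775 rad.
Bracket: H₀ sin φ sin δ + cos φ cos δ sin H₀ = 1.5775×0.10106×0.06627 + 0.99488×0.99780×0.99998 = 0.010565 + 0.992671 = 1.003236.
Q̄ = (S₀/π) × [bracket] = (1685/π) × 1.003236 = 538.09 W/m².
Ratio Q̄_A / Q̄_B = 158.52 / 538.09 = 0.2946.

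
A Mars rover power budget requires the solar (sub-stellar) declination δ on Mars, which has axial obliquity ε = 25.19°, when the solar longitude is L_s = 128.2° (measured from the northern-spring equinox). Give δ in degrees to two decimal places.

δ = +19.54°

sin δ = sin ε · sin L_s = sin 25.19° × sin 128.2° = 0.334477.
δ = arcsin(0.334477) = +19.54°.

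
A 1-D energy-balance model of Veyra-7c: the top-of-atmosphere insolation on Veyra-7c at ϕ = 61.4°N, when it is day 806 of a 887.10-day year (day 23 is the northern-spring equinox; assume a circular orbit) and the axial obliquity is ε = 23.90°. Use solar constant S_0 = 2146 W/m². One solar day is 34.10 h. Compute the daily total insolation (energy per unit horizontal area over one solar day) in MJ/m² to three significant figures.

Solar longitude: L_s = 360° × (806 − 23)/887.10 = 317.754°.
sin δ = sin 23.90° × sin 317.754° = -0.27238, so δ = -15.806°.
cos h₀ = −tan(+61.4°) tan(-15.806°) = 0.5192, h₀ = 1.0249 rad.
Bracket: h₀ sin ϕ sin δ + cos ϕ cos δ sin h₀ = 1.0249×0.87798×-0.27238 + 0.47869×0.96219×0.85465 = -0.245099 + 0.393644 = 0.148545.
Q̄ = (S_0/π) × [bracket] = (2146/π) × 0.148545 = 101.47 W/m².
Daily total = Q̄ × 34.10 h × 3600 s/h = 101.47 × 34.10 × 3600 / 10⁶ = 12.46 MJ/m².

12.5 MJ/m²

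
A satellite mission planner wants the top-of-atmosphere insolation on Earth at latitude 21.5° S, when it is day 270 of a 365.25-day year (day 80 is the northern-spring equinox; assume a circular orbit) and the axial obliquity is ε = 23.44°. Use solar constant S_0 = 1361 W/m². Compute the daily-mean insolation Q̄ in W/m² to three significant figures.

Q̄ ≈ 415 W/m²

Solar longitude: L_s = 360° × (270 − 80)/365.25 = 187.269°.
sin δ = sin 23.44° × sin 187.269° = -0.05033, so δ = -2.885°.
cos h₀ = −tan(-21.5°) tan(-2.885°) = -0.0199, h₀ = 1.5906 rad.
Bracket: h₀ sin ϕ sin δ + cos ϕ cos δ sin h₀ = 1.5906×-0.36650×-0.05033 + 0.93042×0.99873×0.99980 = 0.029340 + 0.929053 = 0.958393.
Q̄ = (S_0/π) × [bracket] = (1361/π) × 0.958393 = 415.2 W/m².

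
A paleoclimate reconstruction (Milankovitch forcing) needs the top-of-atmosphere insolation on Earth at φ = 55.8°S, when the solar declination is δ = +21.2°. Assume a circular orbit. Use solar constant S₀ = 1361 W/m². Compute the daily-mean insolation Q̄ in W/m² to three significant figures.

Q̄ ≈ 61.6 W/m²

cos H₀ = −tan(-55.8°) tan(+21.200°) = 0.5707, H₀ = 0.9634 rad.
Bracket: H₀ sin φ sin δ + cos φ cos δ sin H₀ = 0.9634×-0.82708×0.36162 + 0.56208×0.93232×0.82113 = -0.288142 + 0.430304 = 0.142162.
Q̄ = (S₀/π) × [bracket] = (1361/π) × 0.142162 = 61.59 W/m².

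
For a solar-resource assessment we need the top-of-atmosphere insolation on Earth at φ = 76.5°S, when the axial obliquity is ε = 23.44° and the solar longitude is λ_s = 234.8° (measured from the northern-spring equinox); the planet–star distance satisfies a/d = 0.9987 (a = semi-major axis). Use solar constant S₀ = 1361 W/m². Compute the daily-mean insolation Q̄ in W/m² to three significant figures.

Solar declination: sin δ = sin ε · sin λ_s = sin 23.44° × sin 234.8° = -0.32505, so δ = -18.969°.
cos H₀ = −tan(-76.5°) tan(-18.969°) = -1.4317 ≤ −1 ⇒ polar day, H₀ = π.
Bracket: H₀ sin φ sin δ + cos φ cos δ sin H₀ = 3.1416×-0.97237×-0.32505 + 0.23345×0.94570×0.00000 = 0.992962 + 0.000000 = 0.992962.
Inverse-square distance factor (a/d)² = 0.9987² = 0.997402.
Q̄ = (S₀/π) × 0.997402 × [bracket] = (1361/π) × 0.997402 × 0.992962 = 429.1 W/m².

Q̄ ≈ 429 W/m²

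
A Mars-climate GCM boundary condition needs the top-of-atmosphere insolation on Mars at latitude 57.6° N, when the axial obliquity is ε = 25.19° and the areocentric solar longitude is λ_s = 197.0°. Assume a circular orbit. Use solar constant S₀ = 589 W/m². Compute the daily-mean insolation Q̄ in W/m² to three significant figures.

Q̄ ≈ 70.7 W/m²

sin δ = sin 25.19° × sin 197.0° = -0.12444, so δ = -7.148°.
cos H₀ = −tan(+57.6°) tan(-7.148°) = 0.1976, H₀ = 1.3719 rad.
Bracket: H₀ sin φ sin δ + cos φ cos δ sin H₀ = 1.3719×0.84433×-0.12444 + 0.53583×0.99223×0.98028 = -0.144143 + 0.521182 = 0.377039.
Q̄ = (S₀/π) × [bracket] = (589/π) × 0.377039 = 70.69 W/m².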